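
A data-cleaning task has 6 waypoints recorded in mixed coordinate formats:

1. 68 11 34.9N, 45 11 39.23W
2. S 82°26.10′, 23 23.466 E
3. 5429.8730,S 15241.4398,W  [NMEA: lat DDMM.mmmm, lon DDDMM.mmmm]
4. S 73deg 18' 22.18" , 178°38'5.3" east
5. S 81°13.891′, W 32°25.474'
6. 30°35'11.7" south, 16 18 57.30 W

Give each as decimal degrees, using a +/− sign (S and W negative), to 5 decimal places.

Point 1:
  Lat: 68 + 11/60 + 34.9/3600 = 68.193028
  N → positive
  Longitude: 45 + 11/60 + 39.23/3600 = 45.194231
  W → negative
Point 2:
  φ: 26.1′ = 0.435000°; total 82.435000
  S ⇒ negate
  Longitude: 23.466′ = 0.391100°; total 23.391100
  E → positive
Point 3:
  Latitude: degrees = first 2 digits = 54, minutes = 29.873; 54 + 29.873/60 = 54.497883
  S → negative
  Longitude: degrees = first 3 digits = 152, minutes = 41.4398; 152 + 41.4398/60 = 152.690663
  hemisphere W, so the sign is −
Point 4:
  Latitude: 73 + 18/60 + 22.18/3600 = 73.306161
  hemisphere S, so the sign is −
  Longitude: 178° + 38/60 + 5.3/3600 = 178 + 0.633333 + 0.001472 = 178.634806
  E → positive
Point 5:
  Lat: 13.891′ = 0.231517°; total 81.231517
  S → negative
  Longitude: 25.474′ = 0.424567°; total 32.424567
  hemisphere W, so the sign is −
Point 6:
  Latitude: 35′ + 11.7″ = 35.19500′; 30 + 35.19500/60 = 30.586583
  hemisphere S, so the sign is −
  Lon: 16° + 18/60 + 57.3/3600 = 16 + 0.300000 + 0.015917 = 16.315917
  hemisphere W, so the sign is −

1. 68.19303, -45.19423
2. -82.43500, 23.39110
3. -54.49788, -152.69066
4. -73.30616, 178.63481
5. -81.23152, -32.42457
6. -30.58658, -16.31592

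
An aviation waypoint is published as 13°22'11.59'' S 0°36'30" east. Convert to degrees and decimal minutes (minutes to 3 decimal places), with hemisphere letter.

φ: 22 + 11.59/60 = 22.19317′
λ: seconds/60 = 0.50000; minutes = 36 + 0.50000 = 36.50000

13° 22.193′ S, 0° 36.500′ E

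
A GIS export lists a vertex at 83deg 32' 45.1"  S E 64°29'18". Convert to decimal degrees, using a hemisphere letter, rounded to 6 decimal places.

Lat: 83° + 32/60 + 45.1/3600 = 83 + 0.533333 + 0.012528 = 83.5458611
λ: 64 + 29/60 + 18/3600 = 64.4883333

83.545861° S, 64.488333° E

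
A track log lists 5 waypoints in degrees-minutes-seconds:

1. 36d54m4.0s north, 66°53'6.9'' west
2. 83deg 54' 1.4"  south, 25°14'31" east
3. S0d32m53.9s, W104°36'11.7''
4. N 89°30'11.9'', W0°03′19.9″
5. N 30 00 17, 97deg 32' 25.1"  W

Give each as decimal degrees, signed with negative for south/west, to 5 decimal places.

1. 36.90111, -66.88525
2. -83.90039, 25.24194
3. -0.54831, -104.60325
4. 89.50331, -0.05553
5. 30.00472, -97.54031

Point 1:
  Lat: 36° + 54/60 + 4/3600 = 36 + 0.900000 + 0.001111 = 36.901111
  N ⇒ keep positive
  Longitude: 66 + 53/60 + 6.9/3600 = 66.885250
  W → negative
Point 2:
  φ: 83 + 54/60 + 1.4/3600 = 83.900389
  hemisphere S, so the sign is −
  Longitude: 25 + 14/60 + 31/3600 = 25.241944
  E ⇒ keep positive
Point 3:
  Latitude: 0 + 32/60 + 53.9/3600 = 0.548306
  S ⇒ negate
  Lon: 36′ + 11.7″ = 36.19500′; 104 + 36.19500/60 = 104.603250
  hemisphere W, so the sign is −
Point 4:
  Lat: 89 + 30/60 + 11.9/3600 = 89.503306
  N ⇒ keep positive
  λ: 0 + 3/60 + 19.9/3600 = 0.055528
  W ⇒ negate
Point 5:
  φ: 30° + 0/60 + 17/3600 = 30 + 0.000000 + 0.004722 = 30.004722
  N ⇒ keep positive
  Longitude: 97 + 32/60 + 25.1/3600 = 97.540306
  hemisphere W, so the sign is −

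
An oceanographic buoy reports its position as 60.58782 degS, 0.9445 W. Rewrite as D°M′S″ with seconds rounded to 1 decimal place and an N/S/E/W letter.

Latitude: 0.587820° → 35.26920′; 0.26920 × 60 = 16.152″
λ: whole degrees 0; 56.67000′ → 56′ and 40.200″

60°35′16.2″ S, 0°56′40.2″ W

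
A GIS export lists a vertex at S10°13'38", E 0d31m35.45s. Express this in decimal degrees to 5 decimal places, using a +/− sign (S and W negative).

-10.22722, 0.52651

φ: 10° + 13/60 + 38/3600 = 10 + 0.216667 + 0.010556 = 10.227222
S → negative
Lon: 31′ + 35.45″ = 31.59083′; 0 + 31.59083/60 = 0.526514
E ⇒ keep positive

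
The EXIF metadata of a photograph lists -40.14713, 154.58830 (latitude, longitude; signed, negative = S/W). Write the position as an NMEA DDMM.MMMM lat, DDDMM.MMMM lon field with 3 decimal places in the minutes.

4008.828,S / 15435.298,E

Latitude is negative → S; |value| = 40.147130
φ: minutes = (40.147130 − 40) × 60 = 8.82780
λ: minutes = (154.588300 − 154) × 60 = 35.29800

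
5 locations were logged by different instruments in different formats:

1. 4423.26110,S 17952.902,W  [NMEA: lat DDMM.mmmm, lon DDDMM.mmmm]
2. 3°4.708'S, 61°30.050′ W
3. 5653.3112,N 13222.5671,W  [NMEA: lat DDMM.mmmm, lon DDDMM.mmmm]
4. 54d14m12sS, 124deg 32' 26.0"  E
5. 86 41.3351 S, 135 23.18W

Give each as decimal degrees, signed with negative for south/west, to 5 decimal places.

1. -44.38769, -179.88170
2. -3.07847, -61.50083
3. 56.88852, -132.37612
4. -54.23667, 124.54056
5. -86.68892, -135.38633

Point 1:
  Latitude: split at 2 digits → 44° and 23.2611′; 44 + 23.2611/60 = 44.387685
  S ⇒ negate
  λ: degrees = first 3 digits = 179, minutes = 52.902; 179 + 52.902/60 = 179.881700
  W ⇒ negate
Point 2:
  Latitude: 4.708′ = 0.078467°; total 3.078467
  S ⇒ negate
  Lon: 61 + 30.05/60 = 61.500833
  hemisphere W, so the sign is −
Point 3:
  Latitude: split at 2 digits → 56° and 53.3112′; 56 + 53.3112/60 = 56.888520
  N ⇒ keep positive
  λ: split at 3 digits → 132° and 22.5671′; 132 + 22.5671/60 = 132.376118
  W ⇒ negate
Point 4:
  Lat: 14′ + 12″ = 14.20000′; 54 + 14.20000/60 = 54.236667
  S → negative
  λ: 32′ + 26″ = 32.43333′; 124 + 32.43333/60 = 124.540556
  E ⇒ keep positive
Point 5:
  Lat: 86 + 41.3351/60 = 86.688918
  S → negative
  Lon: 23.18′ = 0.386333°; total 135.386333
  W → negative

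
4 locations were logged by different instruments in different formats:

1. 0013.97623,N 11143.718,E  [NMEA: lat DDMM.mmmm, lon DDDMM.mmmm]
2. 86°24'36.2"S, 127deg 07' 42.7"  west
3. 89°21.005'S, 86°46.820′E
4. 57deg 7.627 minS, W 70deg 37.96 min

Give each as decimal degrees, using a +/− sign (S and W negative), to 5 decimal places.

Point 1:
  φ: split at 2 digits → 00° and 13.97623′; 0 + 13.97623/60 = 0.232937
  N → positive
  Longitude: degrees = first 3 digits = 111, minutes = 43.718; 111 + 43.718/60 = 111.728633
  E ⇒ keep positive
Point 2:
  Latitude: 86 + 24/60 + 36.2/3600 = 86.410056
  S → negative
  Longitude: 127° + 7/60 + 42.7/3600 = 127 + 0.116667 + 0.011861 = 127.128528
  W ⇒ negate
Point 3:
  Latitude: 89 + 21.005/60 = 89.350083
  S → negative
  Longitude: 86 + 46.82/60 = 86.780333
  E → positive
Point 4:
  φ: 57 + 7.627/60 = 57.127117
  S ⇒ negate
  λ: 37.96′ = 0.632667°; total 70.632667
  W ⇒ negate

1. 0.23294, 111.72863
2. -86.41006, -127.12853
3. -89.35008, 86.78033
4. -57.12712, -70.63267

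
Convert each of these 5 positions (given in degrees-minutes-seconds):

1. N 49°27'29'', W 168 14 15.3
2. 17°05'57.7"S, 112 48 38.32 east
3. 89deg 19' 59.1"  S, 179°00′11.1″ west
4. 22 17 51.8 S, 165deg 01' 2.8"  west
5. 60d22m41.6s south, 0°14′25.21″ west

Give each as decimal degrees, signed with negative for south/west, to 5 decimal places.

1. 49.45806, -168.23758
2. -17.09936, 112.81064
3. -89.33308, -179.00308
4. -22.29772, -165.01744
5. -60.37822, -0.24034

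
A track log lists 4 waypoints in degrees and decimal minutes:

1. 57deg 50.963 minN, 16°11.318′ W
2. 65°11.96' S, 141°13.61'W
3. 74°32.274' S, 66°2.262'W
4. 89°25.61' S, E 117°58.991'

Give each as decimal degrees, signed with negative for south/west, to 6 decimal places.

1. 57.849383, -16.188633
2. -65.199333, -141.226833
3. -74.537900, -66.037700
4. -89.426833, 117.983183

Point 1:
  Latitude: 57 + 50.963/60 = 57.8493833
  N ⇒ keep positive
  λ: 16 + 11.318/60 = 16.1886333
  W → negative
Point 2:
  Latitude: 11.96′ = 0.199333°; total 65.1993333
  S ⇒ negate
  Lon: 141 + 13.61/60 = 141.2268333
  W ⇒ negate
Point 3:
  φ: 74 + 32.274/60 = 74.5379000
  S → negative
  Longitude: 66 + 2.262/60 = 66.0377000
  W → negative
Point 4:
  Latitude: 89 + 25.61/60 = 89.4268333
  S ⇒ negate
  λ: 117 + 58.991/60 = 117.9831833
  E ⇒ keep positive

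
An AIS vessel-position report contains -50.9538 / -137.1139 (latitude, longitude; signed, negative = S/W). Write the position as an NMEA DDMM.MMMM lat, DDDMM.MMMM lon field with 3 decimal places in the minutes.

Latitude is negative → S; |value| = 50.953800
Lat: minutes = (50.953800 − 50) × 60 = 57.22800
Longitude is negative → W; |value| = 137.113900
Lon: 137° + 0.113900 × 60 = 137° 6.83400′

5057.228,S / 13706.834,W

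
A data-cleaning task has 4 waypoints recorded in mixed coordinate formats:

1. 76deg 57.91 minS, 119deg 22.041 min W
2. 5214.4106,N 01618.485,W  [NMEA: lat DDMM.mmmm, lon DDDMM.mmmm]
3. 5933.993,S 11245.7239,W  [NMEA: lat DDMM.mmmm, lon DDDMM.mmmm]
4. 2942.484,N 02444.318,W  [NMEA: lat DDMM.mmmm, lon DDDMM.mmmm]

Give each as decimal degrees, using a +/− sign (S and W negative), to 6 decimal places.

Point 1:
  Lat: 76 + 57.91/60 = 76.9651667
  S ⇒ negate
  Longitude: 119 + 22.041/60 = 119.3673500
  hemisphere W, so the sign is −
Point 2:
  Lat: split at 2 digits → 52° and 14.4106′; 52 + 14.4106/60 = 52.2401767
  N ⇒ keep positive
  Longitude: degrees = first 3 digits = 16, minutes = 18.485; 16 + 18.485/60 = 16.3080833
  W ⇒ negate
Point 3:
  φ: degrees = first 2 digits = 59, minutes = 33.993; 59 + 33.993/60 = 59.5665500
  S → negative
  Lon: degrees = first 3 digits = 112, minutes = 45.7239; 112 + 45.7239/60 = 112.7620650
  hemisphere W, so the sign is −
Point 4:
  φ: split at 2 digits → 29° and 42.484′; 29 + 42.484/60 = 29.7080667
  N → positive
  Longitude: split at 3 digits → 024° and 44.318′; 24 + 44.318/60 = 24.7386333
  W → negative

1. -76.965167, -119.367350
2. 52.240177, -16.308083
3. -59.566550, -112.762065
4. 29.708067, -24.738633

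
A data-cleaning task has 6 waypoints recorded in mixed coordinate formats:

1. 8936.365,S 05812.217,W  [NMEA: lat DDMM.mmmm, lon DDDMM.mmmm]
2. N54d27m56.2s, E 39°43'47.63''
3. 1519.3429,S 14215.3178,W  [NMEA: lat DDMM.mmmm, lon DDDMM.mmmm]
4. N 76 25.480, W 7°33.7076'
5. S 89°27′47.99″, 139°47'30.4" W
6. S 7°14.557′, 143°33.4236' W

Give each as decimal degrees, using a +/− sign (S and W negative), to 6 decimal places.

1. -89.606083, -58.203617
2. 54.465611, 39.729897
3. -15.322382, -142.255297
4. 76.424667, -7.561793
5. -89.463331, -139.791778
6. -7.242617, -143.557060

Point 1:
  Latitude: split at 2 digits → 89° and 36.365′; 89 + 36.365/60 = 89.6060833
  hemisphere S, so the sign is −
  λ: degrees = first 3 digits = 58, minutes = 12.217; 58 + 12.217/60 = 58.2036167
  W → negative
Point 2:
  φ: 27′ + 56.2″ = 27.93667′; 54 + 27.93667/60 = 54.4656111
  N → positive
  Lon: 39° + 43/60 + 47.63/3600 = 39 + 0.716667 + 0.013231 = 39.7298972
  E ⇒ keep positive
Point 3:
  Latitude: split at 2 digits → 15° and 19.3429′; 15 + 19.3429/60 = 15.3223817
  hemisphere S, so the sign is −
  Lon: split at 3 digits → 142° and 15.3178′; 142 + 15.3178/60 = 142.2552967
  W ⇒ negate
Point 4:
  Latitude: 25.48′ = 0.424667°; total 76.4246667
  N → positive
  Lon: 7 + 33.7076/60 = 7.5617933
  W → negative
Point 5:
  φ: 27′ + 47.99″ = 27.79983′; 89 + 27.79983/60 = 89.4633306
  S ⇒ negate
  λ: 47′ + 30.4″ = 47.50667′; 139 + 47.50667/60 = 139.7917778
  hemisphere W, so the sign is −
Point 6:
  Latitude: 14.557′ = 0.242617°; total 7.2426167
  S ⇒ negate
  λ: 143 + 33.4236/60 = 143.5570600
  W ⇒ negate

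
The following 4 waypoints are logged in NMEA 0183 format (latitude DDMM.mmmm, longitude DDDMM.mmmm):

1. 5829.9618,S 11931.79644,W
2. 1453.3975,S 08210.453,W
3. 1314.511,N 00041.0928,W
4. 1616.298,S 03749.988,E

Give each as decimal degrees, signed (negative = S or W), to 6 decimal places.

Point 1:
  φ: degrees = first 2 digits = 58, minutes = 29.9618; 58 + 29.9618/60 = 58.4993633
  hemisphere S, so the sign is −
  Longitude: split at 3 digits → 119° and 31.79644′; 119 + 31.79644/60 = 119.5299407
  W ⇒ negate
Point 2:
  Latitude: split at 2 digits → 14° and 53.3975′; 14 + 53.3975/60 = 14.8899583
  hemisphere S, so the sign is −
  Longitude: split at 3 digits → 082° and 10.453′; 82 + 10.453/60 = 82.1742167
  hemisphere W, so the sign is −
Point 3:
  Latitude: degrees = first 2 digits = 13, minutes = 14.511; 13 + 14.511/60 = 13.2418500
  N ⇒ keep positive
  Lon: split at 3 digits → 000° and 41.0928′; 0 + 41.0928/60 = 0.6848800
  W → negative
Point 4:
  φ: degrees = first 2 digits = 16, minutes = 16.298; 16 + 16.298/60 = 16.2716333
  hemisphere S, so the sign is −
  Longitude: split at 3 digits → 037° and 49.988′; 37 + 49.988/60 = 37.8331333
  E → positive

1. -58.499363, -119.529941
2. -14.889958, -82.174217
3. 13.241850, -0.684880
4. -16.271633, 37.833133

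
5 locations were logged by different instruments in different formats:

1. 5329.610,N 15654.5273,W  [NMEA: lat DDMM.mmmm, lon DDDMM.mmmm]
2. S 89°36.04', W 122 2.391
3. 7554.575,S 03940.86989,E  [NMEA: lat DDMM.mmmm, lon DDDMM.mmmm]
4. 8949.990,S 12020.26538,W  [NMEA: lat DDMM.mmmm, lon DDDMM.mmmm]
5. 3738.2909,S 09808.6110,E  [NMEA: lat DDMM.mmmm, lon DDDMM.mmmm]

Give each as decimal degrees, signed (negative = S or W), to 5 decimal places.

1. 53.49350, -156.90879
2. -89.60067, -122.03985
3. -75.90958, 39.68116
4. -89.83317, -120.33776
5. -37.63818, 98.14352

Point 1:
  Latitude: split at 2 digits → 53° and 29.61′; 53 + 29.61/60 = 53.493500
  N ⇒ keep positive
  λ: degrees = first 3 digits = 156, minutes = 54.5273; 156 + 54.5273/60 = 156.908788
  W → negative
Point 2:
  Lat: 89 + 36.04/60 = 89.600667
  S → negative
  Lon: 122 + 2.391/60 = 122.039850
  W ⇒ negate
Point 3:
  Latitude: degrees = first 2 digits = 75, minutes = 54.575; 75 + 54.575/60 = 75.909583
  hemisphere S, so the sign is −
  Longitude: split at 3 digits → 039° and 40.86989′; 39 + 40.86989/60 = 39.681165
  E → positive
Point 4:
  Latitude: split at 2 digits → 89° and 49.99′; 89 + 49.99/60 = 89.833167
  S ⇒ negate
  λ: split at 3 digits → 120° and 20.26538′; 120 + 20.26538/60 = 120.337756
  W ⇒ negate
Point 5:
  Latitude: split at 2 digits → 37° and 38.2909′; 37 + 38.2909/60 = 37.638182
  S ⇒ negate
  Longitude: degrees = first 3 digits = 98, minutes = 8.611; 98 + 8.611/60 = 98.143517
  E → positive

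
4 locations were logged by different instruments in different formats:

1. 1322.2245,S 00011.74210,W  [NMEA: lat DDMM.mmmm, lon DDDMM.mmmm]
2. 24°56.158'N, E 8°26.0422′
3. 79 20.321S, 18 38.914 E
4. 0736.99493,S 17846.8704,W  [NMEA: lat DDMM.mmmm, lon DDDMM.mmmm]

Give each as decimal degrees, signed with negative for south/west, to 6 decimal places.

Point 1:
  φ: degrees = first 2 digits = 13, minutes = 22.2245; 13 + 22.2245/60 = 13.3704083
  hemisphere S, so the sign is −
  Lon: split at 3 digits → 000° and 11.7421′; 0 + 11.7421/60 = 0.1957017
  W ⇒ negate
Point 2:
  φ: 56.158′ = 0.935967°; total 24.9359667
  N ⇒ keep positive
  Longitude: 8 + 26.0422/60 = 8.4340367
  E ⇒ keep positive
Point 3:
  Lat: 20.321′ = 0.338683°; total 79.3386833
  hemisphere S, so the sign is −
  λ: 18 + 38.914/60 = 18.6485667
  E → positive
Point 4:
  φ: degrees = first 2 digits = 7, minutes = 36.99493; 7 + 36.99493/60 = 7.6165822
  S ⇒ negate
  λ: split at 3 digits → 178° and 46.8704′; 178 + 46.8704/60 = 178.7811733
  W → negative

1. -13.370408, -0.195702
2. 24.935967, 8.434037
3. -79.338683, 18.648567
4. -7.616582, -178.781173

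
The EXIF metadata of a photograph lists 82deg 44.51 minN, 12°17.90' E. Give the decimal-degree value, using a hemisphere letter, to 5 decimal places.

82.74183° N, 12.29833° E

φ: 82 + 44.51/60 = 82.741833
λ: 17.9′ = 0.298333°; total 12.298333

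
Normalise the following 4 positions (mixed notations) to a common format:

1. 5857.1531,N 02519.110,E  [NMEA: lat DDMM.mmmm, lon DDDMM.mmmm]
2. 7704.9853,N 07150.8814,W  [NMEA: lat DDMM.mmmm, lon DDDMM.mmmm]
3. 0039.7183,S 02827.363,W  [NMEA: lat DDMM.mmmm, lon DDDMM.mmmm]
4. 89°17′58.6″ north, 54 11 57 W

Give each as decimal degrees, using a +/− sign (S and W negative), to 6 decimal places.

Point 1:
  φ: split at 2 digits → 58° and 57.1531′; 58 + 57.1531/60 = 58.9525517
  N → positive
  Longitude: split at 3 digits → 025° and 19.11′; 25 + 19.11/60 = 25.3185000
  E ⇒ keep positive
Point 2:
  Latitude: degrees = first 2 digits = 77, minutes = 4.9853; 77 + 4.9853/60 = 77.0830883
  N → positive
  Longitude: split at 3 digits → 071° and 50.8814′; 71 + 50.8814/60 = 71.8480233
  W → negative
Point 3:
  Latitude: split at 2 digits → 00° and 39.7183′; 0 + 39.7183/60 = 0.6619717
  S → negative
  Lon: degrees = first 3 digits = 28, minutes = 27.363; 28 + 27.363/60 = 28.4560500
  W ⇒ negate
Point 4:
  Lat: 89° + 17/60 + 58.6/3600 = 89 + 0.283333 + 0.016278 = 89.2996111
  N ⇒ keep positive
  Longitude: 54° + 11/60 + 57/3600 = 54 + 0.183333 + 0.015833 = 54.1991667
  hemisphere W, so the sign is −

1. 58.952552, 25.318500
2. 77.083088, -71.848023
3. -0.661972, -28.456050
4. 89.299611, -54.199167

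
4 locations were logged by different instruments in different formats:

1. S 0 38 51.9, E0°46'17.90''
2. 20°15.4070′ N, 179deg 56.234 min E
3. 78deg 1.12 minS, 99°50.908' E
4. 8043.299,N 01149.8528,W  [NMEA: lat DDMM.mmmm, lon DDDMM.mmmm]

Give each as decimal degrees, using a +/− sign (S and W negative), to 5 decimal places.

Point 1:
  Latitude: 0 + 38/60 + 51.9/3600 = 0.647750
  hemisphere S, so the sign is −
  Lon: 0° + 46/60 + 17.9/3600 = 0 + 0.766667 + 0.004972 = 0.771639
  E ⇒ keep positive
Point 2:
  Latitude: 15.407′ = 0.256783°; total 20.256783
  N → positive
  Lon: 179 + 56.234/60 = 179.937233
  E ⇒ keep positive
Point 3:
  Lat: 78 + 1.12/60 = 78.018667
  S → negative
  Longitude: 99 + 50.908/60 = 99.848467
  E ⇒ keep positive
Point 4:
  Lat: degrees = first 2 digits = 80, minutes = 43.299; 80 + 43.299/60 = 80.721650
  N ⇒ keep positive
  Lon: degrees = first 3 digits = 11, minutes = 49.8528; 11 + 49.8528/60 = 11.830880
  W → negative

1. -0.64775, 0.77164
2. 20.25678, 179.93723
3. -78.01867, 99.84847
4. 80.72165, -11.83088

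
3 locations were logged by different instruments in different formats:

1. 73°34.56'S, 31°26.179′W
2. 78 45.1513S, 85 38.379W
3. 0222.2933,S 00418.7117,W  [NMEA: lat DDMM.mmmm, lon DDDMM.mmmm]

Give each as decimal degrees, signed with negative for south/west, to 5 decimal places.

1. -73.57600, -31.43632
2. -78.75252, -85.63965
3. -2.37156, -4.31186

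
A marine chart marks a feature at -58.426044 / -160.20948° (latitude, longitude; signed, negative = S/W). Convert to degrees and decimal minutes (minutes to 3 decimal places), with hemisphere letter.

58° 25.563′ S, 160° 12.569′ W

Latitude is negative → S; |value| = 58.426044
Lat: minutes = (58.426044 − 58) × 60 = 25.56264
Longitude is negative → W; |value| = 160.209480
Longitude: fractional part 0.209480 → 12.56880 minutes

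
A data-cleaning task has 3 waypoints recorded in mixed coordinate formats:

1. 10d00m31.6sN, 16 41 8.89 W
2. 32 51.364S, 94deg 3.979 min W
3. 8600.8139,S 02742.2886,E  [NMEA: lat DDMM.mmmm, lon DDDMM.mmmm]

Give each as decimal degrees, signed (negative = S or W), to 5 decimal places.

1. 10.00878, -16.68580
2. -32.85607, -94.06632
3. -86.01357, 27.70481

Point 1:
  Lat: 0′ + 31.6″ = 0.52667′; 10 + 0.52667/60 = 10.008778
  N → positive
  Lon: 16 + 41/60 + 8.89/3600 = 16.685803
  hemisphere W, so the sign is −
Point 2:
  Latitude: 51.364′ = 0.856067°; total 32.856067
  S ⇒ negate
  Lon: 3.979′ = 0.066317°; total 94.066317
  W ⇒ negate
Point 3:
  Lat: degrees = first 2 digits = 86, minutes = 0.8139; 86 + 0.8139/60 = 86.013565
  S ⇒ negate
  Lon: split at 3 digits → 027° and 42.2886′; 27 + 42.2886/60 = 27.704810
  E → positive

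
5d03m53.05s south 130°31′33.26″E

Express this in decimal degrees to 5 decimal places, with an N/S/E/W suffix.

Latitude: 3′ + 53.05″ = 3.88417′; 5 + 3.88417/60 = 5.064736
Longitude: 31′ + 33.26″ = 31.55433′; 130 + 31.55433/60 = 130.525906

5.06474° S, 130.52591° E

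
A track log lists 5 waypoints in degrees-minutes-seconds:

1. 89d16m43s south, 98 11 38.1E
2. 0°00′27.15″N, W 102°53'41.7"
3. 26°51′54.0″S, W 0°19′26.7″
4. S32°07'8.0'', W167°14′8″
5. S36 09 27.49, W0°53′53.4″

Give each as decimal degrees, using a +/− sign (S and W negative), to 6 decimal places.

1. -89.278611, 98.193917
2. 0.007542, -102.894917
3. -26.865000, -0.324083
4. -32.118889, -167.235556
5. -36.157636, -0.898167

Point 1:
  Latitude: 89 + 16/60 + 43/3600 = 89.2786111
  hemisphere S, so the sign is −
  Longitude: 98 + 11/60 + 38.1/3600 = 98.1939167
  E ⇒ keep positive
Point 2:
  φ: 0 + 0/60 + 27.15/3600 = 0.0075417
  N ⇒ keep positive
  Lon: 102 + 53/60 + 41.7/3600 = 102.8949167
  hemisphere W, so the sign is −
Point 3:
  Lat: 51′ + 54″ = 51.90000′; 26 + 51.90000/60 = 26.8650000
  S ⇒ negate
  λ: 0 + 19/60 + 26.7/3600 = 0.3240833
  W ⇒ negate
Point 4:
  φ: 32° + 7/60 + 8/3600 = 32 + 0.116667 + 0.002222 = 32.1188889
  S ⇒ negate
  Longitude: 167 + 14/60 + 8/3600 = 167.2355556
  W ⇒ negate
Point 5:
  Latitude: 9′ + 27.49″ = 9.45817′; 36 + 9.45817/60 = 36.1576361
  S → negative
  λ: 53′ + 53.4″ = 53.89000′; 0 + 53.89000/60 = 0.8981667
  W → negative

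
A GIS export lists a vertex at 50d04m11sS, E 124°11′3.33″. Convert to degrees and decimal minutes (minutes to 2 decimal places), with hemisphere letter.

50° 4.18′ S, 124° 11.06′ E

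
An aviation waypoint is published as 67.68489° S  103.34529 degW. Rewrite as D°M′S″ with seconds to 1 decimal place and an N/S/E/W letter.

Latitude: 0.684890° → 41.09340′; 0.09340 × 60 = 5.604″
Longitude: 0.345290 × 60 = 20.71740′ → 20′, remainder × 60 = 43.044″

67°41′5.6″ S, 103°20′43.0″ W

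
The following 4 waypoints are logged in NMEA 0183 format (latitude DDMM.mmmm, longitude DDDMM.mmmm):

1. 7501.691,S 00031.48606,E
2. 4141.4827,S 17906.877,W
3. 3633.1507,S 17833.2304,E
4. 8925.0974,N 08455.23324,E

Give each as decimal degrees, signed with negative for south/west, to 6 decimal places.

1. -75.028183, 0.524768
2. -41.691378, -179.114617
3. -36.552512, 178.553840
4. 89.418290, 84.920554

Point 1:
  φ: split at 2 digits → 75° and 1.691′; 75 + 1.691/60 = 75.0281833
  hemisphere S, so the sign is −
  Longitude: degrees = first 3 digits = 0, minutes = 31.48606; 0 + 31.48606/60 = 0.5247677
  E → positive
Point 2:
  Latitude: degrees = first 2 digits = 41, minutes = 41.4827; 41 + 41.4827/60 = 41.6913783
  hemisphere S, so the sign is −
  Lon: degrees = first 3 digits = 179, minutes = 6.877; 179 + 6.877/60 = 179.1146167
  W → negative
Point 3:
  Latitude: split at 2 digits → 36° and 33.1507′; 36 + 33.1507/60 = 36.5525117
  hemisphere S, so the sign is −
  Lon: split at 3 digits → 178° and 33.2304′; 178 + 33.2304/60 = 178.5538400
  E ⇒ keep positive
Point 4:
  φ: degrees = first 2 digits = 89, minutes = 25.0974; 89 + 25.0974/60 = 89.4182900
  N → positive
  Lon: degrees = first 3 digits = 84, minutes = 55.23324; 84 + 55.23324/60 = 84.9205540
  E → positive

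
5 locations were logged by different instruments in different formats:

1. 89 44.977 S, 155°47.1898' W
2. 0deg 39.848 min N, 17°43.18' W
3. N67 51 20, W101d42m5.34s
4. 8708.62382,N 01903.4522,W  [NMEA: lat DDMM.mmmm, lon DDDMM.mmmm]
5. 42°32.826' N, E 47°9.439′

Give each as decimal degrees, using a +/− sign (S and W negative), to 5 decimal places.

Point 1:
  φ: 44.977′ = 0.749617°; total 89.749617
  hemisphere S, so the sign is −
  λ: 47.1898′ = 0.786497°; total 155.786497
  W → negative
Point 2:
  Lat: 39.848′ = 0.664133°; total 0.664133
  N ⇒ keep positive
  Lon: 43.18′ = 0.719667°; total 17.719667
  hemisphere W, so the sign is −
Point 3:
  φ: 67 + 51/60 + 20/3600 = 67.855556
  N ⇒ keep positive
  Longitude: 42′ + 5.34″ = 42.08900′; 101 + 42.08900/60 = 101.701483
  W ⇒ negate
Point 4:
  Lat: degrees = first 2 digits = 87, minutes = 8.62382; 87 + 8.62382/60 = 87.143730
  N ⇒ keep positive
  λ: split at 3 digits → 019° and 3.4522′; 19 + 3.4522/60 = 19.057537
  W → negative
Point 5:
  φ: 32.826′ = 0.547100°; total 42.547100
  N ⇒ keep positive
  λ: 47 + 9.439/60 = 47.157317
  E → positive

1. -89.74962, -155.78650
2. 0.66413, -17.71967
3. 67.85556, -101.70148
4. 87.14373, -19.05754
5. 42.54710, 47.15732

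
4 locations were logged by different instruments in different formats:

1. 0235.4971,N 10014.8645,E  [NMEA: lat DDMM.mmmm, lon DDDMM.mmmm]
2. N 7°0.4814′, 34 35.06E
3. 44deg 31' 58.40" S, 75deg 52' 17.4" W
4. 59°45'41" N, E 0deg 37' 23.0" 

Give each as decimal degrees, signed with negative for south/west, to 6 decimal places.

Point 1:
  φ: degrees = first 2 digits = 2, minutes = 35.4971; 2 + 35.4971/60 = 2.5916183
  N ⇒ keep positive
  λ: split at 3 digits → 100° and 14.8645′; 100 + 14.8645/60 = 100.2477417
  E → positive
Point 2:
  φ: 7 + 0.4814/60 = 7.0080233
  N ⇒ keep positive
  Lon: 35.06′ = 0.584333°; total 34.5843333
  E → positive
Point 3:
  φ: 31′ + 58.4″ = 31.97333′; 44 + 31.97333/60 = 44.5328889
  hemisphere S, so the sign is −
  λ: 75 + 52/60 + 17.4/3600 = 75.8715000
  W → negative
Point 4:
  φ: 45′ + 41″ = 45.68333′; 59 + 45.68333/60 = 59.7613889
  N ⇒ keep positive
  Lon: 0 + 37/60 + 23/3600 = 0.6230556
  E ⇒ keep positive

1. 2.591618, 100.247742
2. 7.008023, 34.584333
3. -44.532889, -75.871500
4. 59.761389, 0.623056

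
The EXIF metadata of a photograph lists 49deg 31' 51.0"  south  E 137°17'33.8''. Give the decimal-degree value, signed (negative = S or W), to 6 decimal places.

-49.530833, 137.292722

Latitude: 31′ + 51″ = 31.85000′; 49 + 31.85000/60 = 49.5308333
hemisphere S, so the sign is −
λ: 137° + 17/60 + 33.8/3600 = 137 + 0.283333 + 0.009389 = 137.2927222
E → positive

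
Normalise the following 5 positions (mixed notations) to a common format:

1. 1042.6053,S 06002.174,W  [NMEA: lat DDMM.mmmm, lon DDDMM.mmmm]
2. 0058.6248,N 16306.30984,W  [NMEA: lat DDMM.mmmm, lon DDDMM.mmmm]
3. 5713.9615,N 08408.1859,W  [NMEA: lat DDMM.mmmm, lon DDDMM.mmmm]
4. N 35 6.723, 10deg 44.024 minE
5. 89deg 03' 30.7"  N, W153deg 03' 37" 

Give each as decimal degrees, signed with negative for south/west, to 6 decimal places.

Point 1:
  Lat: split at 2 digits → 10° and 42.6053′; 10 + 42.6053/60 = 10.7100883
  S → negative
  λ: split at 3 digits → 060° and 2.174′; 60 + 2.174/60 = 60.0362333
  hemisphere W, so the sign is −
Point 2:
  Latitude: degrees = first 2 digits = 0, minutes = 58.6248; 0 + 58.6248/60 = 0.9770800
  N ⇒ keep positive
  Longitude: degrees = first 3 digits = 163, minutes = 6.30984; 163 + 6.30984/60 = 163.1051640
  hemisphere W, so the sign is −
Point 3:
  φ: degrees = first 2 digits = 57, minutes = 13.9615; 57 + 13.9615/60 = 57.2326917
  N ⇒ keep positive
  λ: split at 3 digits → 084° and 8.1859′; 84 + 8.1859/60 = 84.1364317
  W → negative
Point 4:
  Lat: 35 + 6.723/60 = 35.1120500
  N ⇒ keep positive
  Longitude: 44.024′ = 0.733733°; total 10.7337333
  E → positive
Point 5:
  Lat: 3′ + 30.7″ = 3.51167′; 89 + 3.51167/60 = 89.0585278
  N → positive
  Lon: 153 + 3/60 + 37/3600 = 153.0602778
  W ⇒ negate

1. -10.710088, -60.036233
2. 0.977080, -163.105164
3. 57.232692, -84.136432
4. 35.112050, 10.733733
5. 89.058528, -153.060278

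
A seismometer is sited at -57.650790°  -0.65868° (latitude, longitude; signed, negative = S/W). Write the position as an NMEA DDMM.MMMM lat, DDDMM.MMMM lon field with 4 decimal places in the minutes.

5739.0474,S / 00039.5208,W

Latitude is negative → S; |value| = 57.650790
Latitude: minutes = (57.650790 − 57) × 60 = 39.047400
Longitude is negative → W; |value| = 0.658680
Longitude: 0° + 0.658680 × 60 = 0° 39.520800′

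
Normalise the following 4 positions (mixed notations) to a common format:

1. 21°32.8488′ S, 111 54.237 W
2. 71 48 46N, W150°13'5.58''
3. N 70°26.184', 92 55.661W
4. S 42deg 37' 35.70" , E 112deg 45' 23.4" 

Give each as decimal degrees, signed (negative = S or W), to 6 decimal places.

1. -21.547480, -111.903950
2. 71.812778, -150.218217
3. 70.436400, -92.927683
4. -42.626583, 112.756500

Point 1:
  Lat: 32.8488′ = 0.547480°; total 21.5474800
  S → negative
  Longitude: 54.237′ = 0.903950°; total 111.9039500
  W → negative
Point 2:
  Lat: 71° + 48/60 + 46/3600 = 71 + 0.800000 + 0.012778 = 71.8127778
  N → positive
  λ: 13′ + 5.58″ = 13.09300′; 150 + 13.09300/60 = 150.2182167
  hemisphere W, so the sign is −
Point 3:
  Latitude: 70 + 26.184/60 = 70.4364000
  N → positive
  Longitude: 55.661′ = 0.927683°; total 92.9276833
  hemisphere W, so the sign is −
Point 4:
  Latitude: 42° + 37/60 + 35.7/3600 = 42 + 0.616667 + 0.009917 = 42.6265833
  S → negative
  Lon: 45′ + 23.4″ = 45.39000′; 112 + 45.39000/60 = 112.7565000
  E → positive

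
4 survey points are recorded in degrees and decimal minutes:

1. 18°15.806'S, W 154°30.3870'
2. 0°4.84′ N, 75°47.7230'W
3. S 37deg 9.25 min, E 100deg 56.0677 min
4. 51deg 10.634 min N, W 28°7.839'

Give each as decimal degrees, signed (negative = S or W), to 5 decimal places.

Point 1:
  φ: 18 + 15.806/60 = 18.263433
  S → negative
  Lon: 30.387′ = 0.506450°; total 154.506450
  W ⇒ negate
Point 2:
  φ: 0 + 4.84/60 = 0.080667
  N ⇒ keep positive
  λ: 75 + 47.723/60 = 75.795383
  W → negative
Point 3:
  Lat: 37 + 9.25/60 = 37.154167
  S → negative
  λ: 100 + 56.0677/60 = 100.934462
  E ⇒ keep positive
Point 4:
  Lat: 51 + 10.634/60 = 51.177233
  N ⇒ keep positive
  λ: 28 + 7.839/60 = 28.130650
  W → negative

1. -18.26343, -154.50645
2. 0.08067, -75.79538
3. -37.15417, 100.93446
4. 51.17723, -28.13065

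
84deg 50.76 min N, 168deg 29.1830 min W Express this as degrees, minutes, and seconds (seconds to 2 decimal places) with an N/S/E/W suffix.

84°50′45.60″ N, 168°29′10.98″ W

Latitude: fractional minutes 0.76000 × 60 = 45.6000″
λ: fractional minutes 0.18300 × 60 = 10.9800″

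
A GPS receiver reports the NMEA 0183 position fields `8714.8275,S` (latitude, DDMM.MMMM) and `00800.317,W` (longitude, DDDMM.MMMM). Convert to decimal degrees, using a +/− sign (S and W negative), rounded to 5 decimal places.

-87.24713, -8.00528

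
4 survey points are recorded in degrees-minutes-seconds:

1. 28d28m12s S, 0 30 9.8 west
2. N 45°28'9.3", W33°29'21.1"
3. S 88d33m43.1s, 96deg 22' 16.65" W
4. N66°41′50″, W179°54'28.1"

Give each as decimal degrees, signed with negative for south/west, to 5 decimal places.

Point 1:
  φ: 28 + 28/60 + 12/3600 = 28.470000
  hemisphere S, so the sign is −
  Lon: 0 + 30/60 + 9.8/3600 = 0.502722
  W ⇒ negate
Point 2:
  φ: 28′ + 9.3″ = 28.15500′; 45 + 28.15500/60 = 45.469250
  N → positive
  Lon: 29′ + 21.1″ = 29.35167′; 33 + 29.35167/60 = 33.489194
  W → negative
Point 3:
  Latitude: 33′ + 43.1″ = 33.71833′; 88 + 33.71833/60 = 88.561972
  S → negative
  Lon: 96 + 22/60 + 16.65/3600 = 96.371292
  hemisphere W, so the sign is −
Point 4:
  Lat: 41′ + 50″ = 41.83333′; 66 + 41.83333/60 = 66.697222
  N ⇒ keep positive
  Lon: 179° + 54/60 + 28.1/3600 = 179 + 0.900000 + 0.007806 = 179.907806
  W → negative

1. -28.47000, -0.50272
2. 45.46925, -33.48919
3. -88.56197, -96.37129
4. 66.69722, -179.90781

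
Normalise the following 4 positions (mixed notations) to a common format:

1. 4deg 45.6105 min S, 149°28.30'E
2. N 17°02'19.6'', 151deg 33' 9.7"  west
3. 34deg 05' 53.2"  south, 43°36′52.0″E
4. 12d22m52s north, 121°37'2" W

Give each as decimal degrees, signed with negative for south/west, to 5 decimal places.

Point 1:
  φ: 45.6105′ = 0.760175°; total 4.760175
  hemisphere S, so the sign is −
  Longitude: 149 + 28.3/60 = 149.471667
  E ⇒ keep positive
Point 2:
  φ: 17° + 2/60 + 19.6/3600 = 17 + 0.033333 + 0.005444 = 17.038778
  N → positive
  λ: 151 + 33/60 + 9.7/3600 = 151.552694
  W → negative
Point 3:
  φ: 34° + 5/60 + 53.2/3600 = 34 + 0.083333 + 0.014778 = 34.098111
  S ⇒ negate
  Lon: 43° + 36/60 + 52/3600 = 43 + 0.600000 + 0.014444 = 43.614444
  E ⇒ keep positive
Point 4:
  Latitude: 22′ + 52″ = 22.86667′; 12 + 22.86667/60 = 12.381111
  N → positive
  λ: 37′ + 2″ = 37.03333′; 121 + 37.03333/60 = 121.617222
  hemisphere W, so the sign is −

1. -4.76018, 149.47167
2. 17.03878, -151.55269
3. -34.09811, 43.61444
4. 12.38111, -121.61722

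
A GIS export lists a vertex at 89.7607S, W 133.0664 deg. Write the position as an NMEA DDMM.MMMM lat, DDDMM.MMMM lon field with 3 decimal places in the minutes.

8945.642,S / 13303.984,W

Lat: fractional part 0.760700 → 45.64200 minutes
Longitude: fractional part 0.066400 → 3.98400 minutes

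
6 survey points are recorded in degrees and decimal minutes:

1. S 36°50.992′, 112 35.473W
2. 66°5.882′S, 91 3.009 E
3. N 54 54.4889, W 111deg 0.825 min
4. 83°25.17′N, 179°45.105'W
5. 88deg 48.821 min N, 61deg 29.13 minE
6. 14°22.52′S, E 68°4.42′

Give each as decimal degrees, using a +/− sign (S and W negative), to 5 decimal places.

1. -36.84987, -112.59122
2. -66.09803, 91.05015
3. 54.90815, -111.01375
4. 83.41950, -179.75175
5. 88.81368, 61.48550
6. -14.37533, 68.07367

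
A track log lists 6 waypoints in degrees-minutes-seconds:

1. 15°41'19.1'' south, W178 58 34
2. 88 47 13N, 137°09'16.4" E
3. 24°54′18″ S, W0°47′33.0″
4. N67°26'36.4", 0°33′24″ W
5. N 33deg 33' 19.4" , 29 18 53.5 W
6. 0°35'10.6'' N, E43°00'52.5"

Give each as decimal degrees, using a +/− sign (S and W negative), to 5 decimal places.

1. -15.68864, -178.97611
2. 88.78694, 137.15456
3. -24.90500, -0.79250
4. 67.44344, -0.55667
5. 33.55539, -29.31486
6. 0.58628, 43.01458

Point 1:
  Latitude: 15 + 41/60 + 19.1/3600 = 15.688639
  hemisphere S, so the sign is −
  Longitude: 178 + 58/60 + 34/3600 = 178.976111
  W ⇒ negate
Point 2:
  Latitude: 88 + 47/60 + 13/3600 = 88.786944
  N → positive
  Lon: 137 + 9/60 + 16.4/3600 = 137.154556
  E → positive
Point 3:
  Latitude: 24 + 54/60 + 18/3600 = 24.905000
  S → negative
  λ: 0 + 47/60 + 33/3600 = 0.792500
  W ⇒ negate
Point 4:
  Latitude: 67° + 26/60 + 36.4/3600 = 67 + 0.433333 + 0.010111 = 67.443444
  N ⇒ keep positive
  Lon: 33′ + 24″ = 33.40000′; 0 + 33.40000/60 = 0.556667
  W ⇒ negate
Point 5:
  Latitude: 33′ + 19.4″ = 33.32333′; 33 + 33.32333/60 = 33.555389
  N → positive
  λ: 29° + 18/60 + 53.5/3600 = 29 + 0.300000 + 0.014861 = 29.314861
  W → negative
Point 6:
  φ: 35′ + 10.6″ = 35.17667′; 0 + 35.17667/60 = 0.586278
  N ⇒ keep positive
  Longitude: 0′ + 52.5″ = 0.87500′; 43 + 0.87500/60 = 43.014583
  E → positive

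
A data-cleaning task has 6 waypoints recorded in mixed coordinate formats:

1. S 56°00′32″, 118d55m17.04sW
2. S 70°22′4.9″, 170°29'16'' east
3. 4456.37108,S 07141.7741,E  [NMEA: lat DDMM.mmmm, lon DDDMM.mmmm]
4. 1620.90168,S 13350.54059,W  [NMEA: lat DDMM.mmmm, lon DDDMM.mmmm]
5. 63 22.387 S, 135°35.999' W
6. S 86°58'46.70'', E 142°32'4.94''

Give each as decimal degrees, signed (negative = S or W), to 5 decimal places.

Point 1:
  φ: 0′ + 32″ = 0.53333′; 56 + 0.53333/60 = 56.008889
  S → negative
  Lon: 118° + 55/60 + 17.04/3600 = 118 + 0.916667 + 0.004733 = 118.921400
  W ⇒ negate
Point 2:
  Latitude: 70° + 22/60 + 4.9/3600 = 70 + 0.366667 + 0.001361 = 70.368028
  hemisphere S, so the sign is −
  Longitude: 170 + 29/60 + 16/3600 = 170.487778
  E ⇒ keep positive
Point 3:
  φ: split at 2 digits → 44° and 56.37108′; 44 + 56.37108/60 = 44.939518
  S → negative
  Lon: split at 3 digits → 071° and 41.7741′; 71 + 41.7741/60 = 71.696235
  E ⇒ keep positive
Point 4:
  φ: split at 2 digits → 16° and 20.90168′; 16 + 20.90168/60 = 16.348361
  S → negative
  Lon: split at 3 digits → 133° and 50.54059′; 133 + 50.54059/60 = 133.842343
  hemisphere W, so the sign is −
Point 5:
  Lat: 63 + 22.387/60 = 63.373117
  hemisphere S, so the sign is −
  Longitude: 135 + 35.999/60 = 135.599983
  hemisphere W, so the sign is −
Point 6:
  φ: 86° + 58/60 + 46.7/3600 = 86 + 0.966667 + 0.012972 = 86.979639
  S ⇒ negate
  λ: 142° + 32/60 + 4.94/3600 = 142 + 0.533333 + 0.001372 = 142.534706
  E ⇒ keep positive

1. -56.00889, -118.92140
2. -70.36803, 170.48778
3. -44.93952, 71.69624
4. -16.34836, -133.84234
5. -63.37312, -135.59998
6. -86.97964, 142.53471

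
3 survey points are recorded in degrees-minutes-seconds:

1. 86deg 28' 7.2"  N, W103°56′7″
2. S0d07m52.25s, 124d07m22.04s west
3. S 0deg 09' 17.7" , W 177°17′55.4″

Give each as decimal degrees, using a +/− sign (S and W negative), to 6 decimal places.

Point 1:
  φ: 28′ + 7.2″ = 28.12000′; 86 + 28.12000/60 = 86.4686667
  N ⇒ keep positive
  Longitude: 56′ + 7″ = 56.11667′; 103 + 56.11667/60 = 103.9352778
  W → negative
Point 2:
  φ: 0 + 7/60 + 52.25/3600 = 0.1311806
  S ⇒ negate
  λ: 7′ + 22.04″ = 7.36733′; 124 + 7.36733/60 = 124.1227889
  W ⇒ negate
Point 3:
  Latitude: 9′ + 17.7″ = 9.29500′; 0 + 9.29500/60 = 0.1549167
  S → negative
  Lon: 177 + 17/60 + 55.4/3600 = 177.2987222
  W ⇒ negate

1. 86.468667, -103.935278
2. -0.131181, -124.122789
3. -0.154917, -177.298722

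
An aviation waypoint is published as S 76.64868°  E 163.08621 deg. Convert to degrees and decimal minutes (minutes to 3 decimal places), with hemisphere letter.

φ: fractional part 0.648680 → 38.92080 minutes
Lon: fractional part 0.086210 → 5.17260 minutes

76° 38.921′ S, 163° 5.173′ E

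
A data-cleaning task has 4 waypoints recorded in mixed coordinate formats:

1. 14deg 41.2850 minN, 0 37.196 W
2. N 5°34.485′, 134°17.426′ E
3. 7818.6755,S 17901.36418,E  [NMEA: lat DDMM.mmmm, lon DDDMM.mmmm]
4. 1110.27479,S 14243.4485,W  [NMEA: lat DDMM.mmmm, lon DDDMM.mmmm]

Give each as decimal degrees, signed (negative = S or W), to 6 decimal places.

Point 1:
  φ: 14 + 41.285/60 = 14.6880833
  N → positive
  Longitude: 37.196′ = 0.619933°; total 0.6199333
  hemisphere W, so the sign is −
Point 2:
  Latitude: 34.485′ = 0.574750°; total 5.5747500
  N → positive
  Longitude: 17.426′ = 0.290433°; total 134.2904333
  E ⇒ keep positive
Point 3:
  Lat: degrees = first 2 digits = 78, minutes = 18.6755; 78 + 18.6755/60 = 78.3112583
  hemisphere S, so the sign is −
  λ: split at 3 digits → 179° and 1.36418′; 179 + 1.36418/60 = 179.0227363
  E ⇒ keep positive
Point 4:
  Lat: split at 2 digits → 11° and 10.27479′; 11 + 10.27479/60 = 11.1712465
  S → negative
  λ: split at 3 digits → 142° and 43.4485′; 142 + 43.4485/60 = 142.7241417
  hemisphere W, so the sign is −

1. 14.688083, -0.619933
2. 5.574750, 134.290433
3. -78.311258, 179.022736
4. -11.171247, -142.724142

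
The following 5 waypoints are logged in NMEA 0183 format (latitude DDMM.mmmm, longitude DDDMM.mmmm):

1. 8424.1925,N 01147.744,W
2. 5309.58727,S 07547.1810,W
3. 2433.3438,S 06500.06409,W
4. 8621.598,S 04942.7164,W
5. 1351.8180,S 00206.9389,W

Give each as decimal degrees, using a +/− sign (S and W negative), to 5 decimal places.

Point 1:
  Lat: degrees = first 2 digits = 84, minutes = 24.1925; 84 + 24.1925/60 = 84.403208
  N → positive
  Lon: split at 3 digits → 011° and 47.744′; 11 + 47.744/60 = 11.795733
  hemisphere W, so the sign is −
Point 2:
  Latitude: split at 2 digits → 53° and 9.58727′; 53 + 9.58727/60 = 53.159788
  S → negative
  Longitude: split at 3 digits → 075° and 47.181′; 75 + 47.181/60 = 75.786350
  W → negative
Point 3:
  Latitude: split at 2 digits → 24° and 33.3438′; 24 + 33.3438/60 = 24.555730
  S ⇒ negate
  λ: split at 3 digits → 065° and 0.06409′; 65 + 0.06409/60 = 65.001068
  W → negative
Point 4:
  Latitude: split at 2 digits → 86° and 21.598′; 86 + 21.598/60 = 86.359967
  hemisphere S, so the sign is −
  Longitude: split at 3 digits → 049° and 42.7164′; 49 + 42.7164/60 = 49.711940
  W ⇒ negate
Point 5:
  Lat: degrees = first 2 digits = 13, minutes = 51.818; 13 + 51.818/60 = 13.863633
  hemisphere S, so the sign is −
  λ: degrees = first 3 digits = 2, minutes = 6.9389; 2 + 6.9389/60 = 2.115648
  W ⇒ negate

1. 84.40321, -11.79573
2. -53.15979, -75.78635
3. -24.55573, -65.00107
4. -86.35997, -49.71194
5. -13.86363, -2.11565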